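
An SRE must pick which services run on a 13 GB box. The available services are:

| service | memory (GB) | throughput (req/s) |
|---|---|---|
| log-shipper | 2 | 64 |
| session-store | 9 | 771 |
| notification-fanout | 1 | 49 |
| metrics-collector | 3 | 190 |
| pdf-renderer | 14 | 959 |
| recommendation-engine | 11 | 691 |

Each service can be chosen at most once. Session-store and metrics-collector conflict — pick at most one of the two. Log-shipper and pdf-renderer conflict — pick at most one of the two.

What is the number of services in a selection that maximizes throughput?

Best achievable throughput is 884.
For example log-shipper + session-store + notification-fanout achieves it, using 12 GB.
Every optimal selection uses 3 services.

3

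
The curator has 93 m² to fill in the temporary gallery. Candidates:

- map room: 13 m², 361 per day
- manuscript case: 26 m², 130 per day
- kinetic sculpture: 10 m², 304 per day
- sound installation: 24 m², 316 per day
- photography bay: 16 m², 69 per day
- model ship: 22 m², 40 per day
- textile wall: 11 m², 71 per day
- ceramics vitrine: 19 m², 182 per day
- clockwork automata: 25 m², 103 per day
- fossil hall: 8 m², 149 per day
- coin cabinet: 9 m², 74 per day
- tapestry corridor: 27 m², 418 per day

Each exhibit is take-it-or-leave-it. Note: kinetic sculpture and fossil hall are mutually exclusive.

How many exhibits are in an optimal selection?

Best achievable expected visitors is 1581.
One optimal bundle: map room + kinetic sculpture + sound installation + ceramics vitrine + tapestry corridor (93 m²).
Every optimal selection uses 5 exhibits.

5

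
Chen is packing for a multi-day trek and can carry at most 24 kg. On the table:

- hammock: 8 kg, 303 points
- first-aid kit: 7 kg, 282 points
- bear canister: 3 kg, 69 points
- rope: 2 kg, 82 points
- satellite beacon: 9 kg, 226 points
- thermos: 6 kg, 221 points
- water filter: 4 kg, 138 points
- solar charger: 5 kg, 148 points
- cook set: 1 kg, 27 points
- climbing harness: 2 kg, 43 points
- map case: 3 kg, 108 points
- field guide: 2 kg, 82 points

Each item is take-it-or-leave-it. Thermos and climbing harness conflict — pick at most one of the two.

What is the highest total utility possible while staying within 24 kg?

915

The ratio heuristic lands on hammock + first-aid kit + rope + cook set + map case + field guide (884) but leaves 1 kg idle.
Replace map case and field guide with thermos: the trade gains 31 net, giving 915 at 24 kg.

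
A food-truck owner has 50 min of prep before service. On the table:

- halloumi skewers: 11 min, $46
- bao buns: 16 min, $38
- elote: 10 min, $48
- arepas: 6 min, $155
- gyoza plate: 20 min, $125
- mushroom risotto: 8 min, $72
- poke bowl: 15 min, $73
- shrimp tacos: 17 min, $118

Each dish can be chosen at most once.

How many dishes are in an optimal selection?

4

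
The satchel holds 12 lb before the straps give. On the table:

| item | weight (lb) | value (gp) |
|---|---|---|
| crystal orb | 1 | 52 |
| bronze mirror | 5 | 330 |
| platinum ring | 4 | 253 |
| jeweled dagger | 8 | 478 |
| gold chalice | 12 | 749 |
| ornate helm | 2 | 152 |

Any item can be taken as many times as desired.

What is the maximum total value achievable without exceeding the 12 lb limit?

912

Ranking by ratio (value/lb): ornate helm 76.00, bronze mirror 66.00, platinum ring 63.25, gold chalice 62.42.
The ratio ordering already packs tightly: 6×ornate helm, 12 lb, 912.
That's the maximum — no swap from here does better than 912.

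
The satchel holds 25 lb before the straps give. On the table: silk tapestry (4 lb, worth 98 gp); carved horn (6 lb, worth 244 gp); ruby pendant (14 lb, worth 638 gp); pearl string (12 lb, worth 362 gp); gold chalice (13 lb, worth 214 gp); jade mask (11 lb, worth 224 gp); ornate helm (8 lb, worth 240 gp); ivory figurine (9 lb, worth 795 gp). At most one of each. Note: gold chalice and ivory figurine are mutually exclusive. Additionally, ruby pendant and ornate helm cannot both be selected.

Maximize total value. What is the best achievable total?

The ratio ordering already packs tightly: ruby pendant + ivory figurine, 23 lb, 1433.
Runner-up carved horn + ornate helm + ivory figurine tops out at 1279.

1433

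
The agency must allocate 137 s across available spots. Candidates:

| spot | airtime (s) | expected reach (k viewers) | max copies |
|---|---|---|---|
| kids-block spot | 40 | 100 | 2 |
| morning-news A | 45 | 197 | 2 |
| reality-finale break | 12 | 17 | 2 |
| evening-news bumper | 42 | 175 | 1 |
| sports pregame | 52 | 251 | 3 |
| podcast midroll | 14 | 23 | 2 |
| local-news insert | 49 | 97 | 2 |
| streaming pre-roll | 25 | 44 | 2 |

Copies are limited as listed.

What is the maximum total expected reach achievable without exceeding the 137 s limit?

569

Filling by ratio: 2×sports pregame + streaming pre-roll for 546, with 8 s left unused.
Dropping 2×sports pregame and streaming pre-roll frees 129 s; slotting in 2×morning-news A + evening-news bumper (132 s) lifts the total to 569 at 132 s.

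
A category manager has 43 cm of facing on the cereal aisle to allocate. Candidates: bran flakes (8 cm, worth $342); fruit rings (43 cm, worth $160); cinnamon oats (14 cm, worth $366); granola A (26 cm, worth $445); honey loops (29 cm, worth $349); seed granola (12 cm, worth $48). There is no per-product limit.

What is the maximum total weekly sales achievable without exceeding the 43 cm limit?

1710

The ratio ordering already packs tightly: 5×bran flakes, 40 cm, 1710.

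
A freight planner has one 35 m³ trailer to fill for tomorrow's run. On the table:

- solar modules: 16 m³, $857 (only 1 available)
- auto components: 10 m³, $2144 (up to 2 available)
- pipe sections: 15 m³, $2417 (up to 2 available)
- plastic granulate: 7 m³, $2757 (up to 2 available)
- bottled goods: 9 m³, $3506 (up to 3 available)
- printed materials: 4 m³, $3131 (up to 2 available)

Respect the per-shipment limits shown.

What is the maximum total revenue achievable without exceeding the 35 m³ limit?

16780

A density-first pass picks 2×plastic granulate + bottled goods + 2×printed materials — 15282 at 31 m³.
Dropping 2×plastic granulate frees 14 m³; slotting in 2×bottled goods (18 m³) lifts the total to 16780 at 35 m³.
Nothing else within 35 m³ beats 16780.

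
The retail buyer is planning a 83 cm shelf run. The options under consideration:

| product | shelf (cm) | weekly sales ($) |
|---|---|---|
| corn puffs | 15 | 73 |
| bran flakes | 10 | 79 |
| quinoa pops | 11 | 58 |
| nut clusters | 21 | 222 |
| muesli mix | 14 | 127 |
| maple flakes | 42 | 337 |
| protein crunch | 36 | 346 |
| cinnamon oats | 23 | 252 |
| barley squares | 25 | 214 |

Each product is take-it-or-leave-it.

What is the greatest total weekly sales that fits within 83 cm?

820

Taking nut clusters + protein crunch + cinnamon oats: 80 cm used, 820 in weekly sales.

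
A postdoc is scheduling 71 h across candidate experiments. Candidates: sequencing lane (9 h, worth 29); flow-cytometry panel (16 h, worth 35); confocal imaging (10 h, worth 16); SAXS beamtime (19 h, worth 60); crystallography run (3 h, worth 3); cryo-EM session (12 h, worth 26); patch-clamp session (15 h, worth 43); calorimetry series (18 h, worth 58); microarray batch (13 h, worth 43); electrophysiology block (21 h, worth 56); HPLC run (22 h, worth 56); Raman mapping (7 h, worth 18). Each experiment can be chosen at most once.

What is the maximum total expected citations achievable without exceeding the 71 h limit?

A density-first pass picks sequencing lane + SAXS beamtime + crystallography run + calorimetry series + microarray batch + Raman mapping — 211 at 69 h.
Dropping sequencing lane and crystallography run and Raman mapping frees 19 h; slotting in electrophysiology block (21 h) lifts the total to 217 at 71 h.
Nothing else within 71 h beats 217.

217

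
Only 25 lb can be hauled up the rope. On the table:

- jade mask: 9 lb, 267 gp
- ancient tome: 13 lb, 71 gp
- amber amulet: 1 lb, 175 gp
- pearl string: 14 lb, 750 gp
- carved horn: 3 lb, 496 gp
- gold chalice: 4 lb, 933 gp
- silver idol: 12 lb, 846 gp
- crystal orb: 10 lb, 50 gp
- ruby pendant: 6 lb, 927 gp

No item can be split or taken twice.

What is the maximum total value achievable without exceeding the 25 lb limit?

Taking the top-ratio items first gives jade mask + amber amulet + carved horn + gold chalice + ruby pendant for 2798 (23 lb).
Dropping jade mask and amber amulet frees 10 lb; slotting in silver idol (12 lb) lifts the total to 3202 at 25 lb.
Runner-up amber amulet + gold chalice + silver idol + ruby pendant tops out at 2881.

3202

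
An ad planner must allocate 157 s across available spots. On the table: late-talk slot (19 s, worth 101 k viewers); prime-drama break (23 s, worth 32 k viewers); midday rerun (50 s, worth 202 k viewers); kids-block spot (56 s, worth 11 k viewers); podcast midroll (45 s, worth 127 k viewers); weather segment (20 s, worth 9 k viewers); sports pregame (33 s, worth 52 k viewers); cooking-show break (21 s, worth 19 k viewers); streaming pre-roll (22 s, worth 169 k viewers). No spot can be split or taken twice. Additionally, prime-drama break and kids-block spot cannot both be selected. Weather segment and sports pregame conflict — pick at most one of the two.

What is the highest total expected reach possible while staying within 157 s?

By expected reach per s: streaming pre-roll 7.68, late-talk slot 5.32, midday rerun 4.04, podcast midroll 2.82 lead.
Best packing: late-talk slot + midday rerun + podcast midroll + cooking-show break + streaming pre-roll — 157 s, 618 total.
Next best is late-talk slot + midday rerun + podcast midroll + weather segment + streaming pre-roll at 608 (156 s) — short by 10.

618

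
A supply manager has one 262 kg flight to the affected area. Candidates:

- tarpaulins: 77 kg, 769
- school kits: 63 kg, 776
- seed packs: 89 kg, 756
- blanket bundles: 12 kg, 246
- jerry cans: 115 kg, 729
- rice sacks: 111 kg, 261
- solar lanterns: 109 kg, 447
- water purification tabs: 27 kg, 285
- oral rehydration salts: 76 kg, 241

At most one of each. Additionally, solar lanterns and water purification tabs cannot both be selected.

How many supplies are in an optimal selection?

The maximum people served within 262 kg is 2586.
One optimal bundle: tarpaulins + school kits + seed packs + water purification tabs (256 kg).
Every optimal selection uses 4 supplies.

4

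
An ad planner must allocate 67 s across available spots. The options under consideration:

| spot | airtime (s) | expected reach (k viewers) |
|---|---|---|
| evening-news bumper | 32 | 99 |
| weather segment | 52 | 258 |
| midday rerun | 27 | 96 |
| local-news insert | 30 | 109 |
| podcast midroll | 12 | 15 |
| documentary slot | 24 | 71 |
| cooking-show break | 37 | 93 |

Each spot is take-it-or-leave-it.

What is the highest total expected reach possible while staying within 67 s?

The ratio ordering already packs tightly: weather segment + podcast midroll, 64 s, 273.
An exhaustive check of the 128 subsets confirms 273.

273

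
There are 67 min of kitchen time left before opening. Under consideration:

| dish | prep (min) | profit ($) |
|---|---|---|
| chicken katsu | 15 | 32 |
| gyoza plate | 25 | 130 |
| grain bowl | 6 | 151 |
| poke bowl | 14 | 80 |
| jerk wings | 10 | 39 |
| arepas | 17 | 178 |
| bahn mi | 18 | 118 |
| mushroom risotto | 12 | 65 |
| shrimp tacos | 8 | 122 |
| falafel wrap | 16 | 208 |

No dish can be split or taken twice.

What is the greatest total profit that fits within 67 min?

777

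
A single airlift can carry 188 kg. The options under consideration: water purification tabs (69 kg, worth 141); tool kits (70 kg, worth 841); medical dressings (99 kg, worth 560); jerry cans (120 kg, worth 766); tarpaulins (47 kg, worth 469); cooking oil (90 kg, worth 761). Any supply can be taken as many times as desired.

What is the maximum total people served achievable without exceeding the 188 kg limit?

Taking 2×tool kits + tarpaulins: 187 kg used, 2151 in people served.
That's the maximum — no swap from here does better than 2151.

2151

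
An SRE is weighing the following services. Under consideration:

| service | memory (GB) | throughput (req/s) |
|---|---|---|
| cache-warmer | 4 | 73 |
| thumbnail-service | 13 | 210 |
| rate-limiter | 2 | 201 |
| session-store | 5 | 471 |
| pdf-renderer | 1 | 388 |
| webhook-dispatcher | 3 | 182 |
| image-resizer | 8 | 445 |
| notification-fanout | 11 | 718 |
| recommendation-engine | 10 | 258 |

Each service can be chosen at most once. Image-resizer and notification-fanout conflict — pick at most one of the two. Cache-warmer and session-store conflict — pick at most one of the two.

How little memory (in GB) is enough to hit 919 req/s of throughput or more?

Need the lightest bundle worth ≥ 919.
rate-limiter + session-store + pdf-renderer: 1060 throughput at 8 GB.
No combination under 8 GB hits 919.

8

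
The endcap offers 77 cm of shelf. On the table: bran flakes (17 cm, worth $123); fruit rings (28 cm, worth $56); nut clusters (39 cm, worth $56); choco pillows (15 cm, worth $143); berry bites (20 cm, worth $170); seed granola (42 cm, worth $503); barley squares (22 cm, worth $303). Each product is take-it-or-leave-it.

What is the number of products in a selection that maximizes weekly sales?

Best achievable weekly sales is 816.
One optimal bundle: choco pillows + berry bites + seed granola (77 cm).
Every optimal selection uses 3 products.

3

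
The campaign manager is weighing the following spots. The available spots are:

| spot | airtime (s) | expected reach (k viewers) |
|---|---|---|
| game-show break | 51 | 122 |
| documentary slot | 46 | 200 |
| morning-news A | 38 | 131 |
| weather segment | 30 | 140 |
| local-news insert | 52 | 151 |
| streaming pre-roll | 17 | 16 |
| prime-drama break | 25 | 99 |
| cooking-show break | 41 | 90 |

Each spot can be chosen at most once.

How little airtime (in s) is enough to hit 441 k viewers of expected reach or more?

114

Look for the lowest-airtime combination reaching 441.
Taking documentary slot + morning-news A + weather segment gives 471 (≥ 441) for 114 s.
Below 114 s the best achievable stays under 441.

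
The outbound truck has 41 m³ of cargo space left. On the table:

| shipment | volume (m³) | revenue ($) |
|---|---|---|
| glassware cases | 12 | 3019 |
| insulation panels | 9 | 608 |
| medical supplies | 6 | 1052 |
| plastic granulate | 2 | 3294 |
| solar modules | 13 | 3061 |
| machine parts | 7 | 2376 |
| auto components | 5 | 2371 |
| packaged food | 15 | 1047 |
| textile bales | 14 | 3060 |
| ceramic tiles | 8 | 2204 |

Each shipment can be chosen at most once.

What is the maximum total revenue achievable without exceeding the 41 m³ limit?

14358

Filling by ratio: glassware cases + medical supplies + plastic granulate + machine parts + auto components + ceramic tiles for 14316, with 1 m³ left unused.
Replace glassware cases with solar modules: the trade gains 42 net, giving 14358 at 41 m³.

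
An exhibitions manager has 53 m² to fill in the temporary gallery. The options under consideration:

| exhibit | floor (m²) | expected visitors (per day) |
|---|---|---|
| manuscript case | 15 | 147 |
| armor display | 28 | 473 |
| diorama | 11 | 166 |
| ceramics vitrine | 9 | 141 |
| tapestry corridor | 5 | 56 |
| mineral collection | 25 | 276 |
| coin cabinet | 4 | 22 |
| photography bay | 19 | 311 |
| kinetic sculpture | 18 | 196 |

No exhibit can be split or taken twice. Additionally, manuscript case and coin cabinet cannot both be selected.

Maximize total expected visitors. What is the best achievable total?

840

The ratio ordering already packs tightly: armor display + tapestry corridor + photography bay, 52 m², 840.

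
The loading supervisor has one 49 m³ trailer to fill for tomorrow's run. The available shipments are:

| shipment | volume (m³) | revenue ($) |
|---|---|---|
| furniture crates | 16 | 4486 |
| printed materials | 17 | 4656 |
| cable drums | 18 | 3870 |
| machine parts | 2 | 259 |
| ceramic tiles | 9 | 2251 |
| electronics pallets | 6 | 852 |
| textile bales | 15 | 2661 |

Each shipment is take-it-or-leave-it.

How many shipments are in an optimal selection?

4

Optimal total is 12245.
For example furniture crates + printed materials + ceramic tiles + electronics pallets achieves it, using 48 m³.
Any selection reaching 12245 contains exactly 4 shipments.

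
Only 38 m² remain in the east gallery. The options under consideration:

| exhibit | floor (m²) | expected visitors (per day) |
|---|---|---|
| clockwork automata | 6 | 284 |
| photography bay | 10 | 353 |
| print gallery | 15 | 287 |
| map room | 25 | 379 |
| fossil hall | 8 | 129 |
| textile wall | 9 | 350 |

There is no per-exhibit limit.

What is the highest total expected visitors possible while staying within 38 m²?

6×clockwork automata uses 36 of the 38 m² and totals 1704.
The spare 2 m² is too small for any remaining exhibit, and no exchange beats 1704.

1704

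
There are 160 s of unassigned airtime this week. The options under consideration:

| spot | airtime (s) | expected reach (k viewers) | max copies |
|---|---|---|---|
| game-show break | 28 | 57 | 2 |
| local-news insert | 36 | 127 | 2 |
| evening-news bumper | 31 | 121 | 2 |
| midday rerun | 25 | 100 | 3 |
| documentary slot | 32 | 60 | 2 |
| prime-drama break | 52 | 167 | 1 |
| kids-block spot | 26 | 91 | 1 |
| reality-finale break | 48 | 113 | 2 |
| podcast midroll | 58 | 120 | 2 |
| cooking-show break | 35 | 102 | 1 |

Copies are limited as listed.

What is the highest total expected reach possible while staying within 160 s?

596

By expected reach per s: midday rerun 4.00, evening-news bumper 3.90, local-news insert 3.53, kids-block spot 3.50 lead.
Taking the top-ratio spots first gives 2×evening-news bumper + 3×midday rerun for 542 (137 s).
The 50 s tied up in 2×midday rerun is better spent on 2×local-news insert — total rises to 596 (159 s).
Every other selection either busts 160 s or exceeds an availability limit or fails to beat 596.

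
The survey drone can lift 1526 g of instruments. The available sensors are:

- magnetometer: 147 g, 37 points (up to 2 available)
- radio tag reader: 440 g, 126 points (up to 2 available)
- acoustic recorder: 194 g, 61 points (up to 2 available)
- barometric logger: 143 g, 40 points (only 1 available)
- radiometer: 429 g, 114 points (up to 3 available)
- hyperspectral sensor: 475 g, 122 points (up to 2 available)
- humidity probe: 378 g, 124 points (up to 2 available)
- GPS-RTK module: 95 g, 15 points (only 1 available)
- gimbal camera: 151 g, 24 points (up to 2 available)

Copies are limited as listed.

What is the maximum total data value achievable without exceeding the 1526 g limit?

463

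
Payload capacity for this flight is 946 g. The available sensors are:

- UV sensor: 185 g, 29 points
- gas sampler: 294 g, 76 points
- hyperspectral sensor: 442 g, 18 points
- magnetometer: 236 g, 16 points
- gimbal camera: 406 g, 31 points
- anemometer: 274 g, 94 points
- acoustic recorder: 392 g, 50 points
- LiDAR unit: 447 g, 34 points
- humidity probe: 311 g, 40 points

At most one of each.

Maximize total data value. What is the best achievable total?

By data value per g: anemometer 0.34, gas sampler 0.26, UV sensor 0.16, humidity probe 0.13 lead.
A density-first pass picks UV sensor + gas sampler + anemometer — 199 at 753 g.
Dropping UV sensor frees 185 g; slotting in humidity probe (311 g) lifts the total to 210 at 879 g.
The closest alternative, UV sensor + gas sampler + anemometer, reaches only 199.

210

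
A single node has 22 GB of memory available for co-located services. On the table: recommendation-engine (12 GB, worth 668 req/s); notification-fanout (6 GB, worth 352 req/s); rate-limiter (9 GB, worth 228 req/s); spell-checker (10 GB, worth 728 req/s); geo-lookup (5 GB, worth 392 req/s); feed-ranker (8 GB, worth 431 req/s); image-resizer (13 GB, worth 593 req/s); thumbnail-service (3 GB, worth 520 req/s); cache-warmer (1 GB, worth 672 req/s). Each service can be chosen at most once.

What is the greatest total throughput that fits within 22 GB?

Ranking by ratio (throughput/GB): cache-warmer 672.00, thumbnail-service 173.33, geo-lookup 78.40.
Filling by ratio: spell-checker + geo-lookup + thumbnail-service + cache-warmer for 2312, with 3 GB left unused.
Replace geo-lookup with feed-ranker: the trade gains 39 net, giving 2351 at 22 GB.

2351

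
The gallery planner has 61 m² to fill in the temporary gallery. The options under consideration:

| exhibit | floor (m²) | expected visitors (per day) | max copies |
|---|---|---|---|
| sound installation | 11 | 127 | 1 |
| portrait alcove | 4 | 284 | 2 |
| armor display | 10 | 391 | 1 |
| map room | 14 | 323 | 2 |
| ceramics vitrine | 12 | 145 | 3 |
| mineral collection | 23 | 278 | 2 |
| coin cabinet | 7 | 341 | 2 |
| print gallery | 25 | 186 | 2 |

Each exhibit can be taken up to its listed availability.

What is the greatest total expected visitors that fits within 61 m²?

Ranking by ratio (expected visitors/m²): portrait alcove 71.00, coin cabinet 48.71, armor display 39.10.
The ratio ordering already packs tightly: 2×portrait alcove + armor display + 2×map room + 2×coin cabinet, 60 m², 2287.
No other feasible combination exceeds 2287.

2287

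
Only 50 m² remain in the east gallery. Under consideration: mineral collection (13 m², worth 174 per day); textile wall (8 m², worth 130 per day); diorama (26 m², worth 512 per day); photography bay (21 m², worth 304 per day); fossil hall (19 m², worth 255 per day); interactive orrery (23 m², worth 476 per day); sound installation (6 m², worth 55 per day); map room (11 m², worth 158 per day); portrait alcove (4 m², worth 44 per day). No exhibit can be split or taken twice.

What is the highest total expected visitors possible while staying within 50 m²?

988

Best packing: diorama + interactive orrery — 49 m², 988 total.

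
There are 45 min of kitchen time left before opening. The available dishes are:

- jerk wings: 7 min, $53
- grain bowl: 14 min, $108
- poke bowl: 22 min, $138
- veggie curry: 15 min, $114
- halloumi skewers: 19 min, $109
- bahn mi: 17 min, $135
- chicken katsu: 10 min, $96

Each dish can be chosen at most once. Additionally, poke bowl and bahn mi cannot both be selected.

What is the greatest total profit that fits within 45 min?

345

By profit per min: chicken katsu 9.60, bahn mi 7.94, grain bowl 7.71 lead.
A density-first pass picks grain bowl + bahn mi + chicken katsu — 339 at 41 min.
Dropping grain bowl frees 14 min; slotting in veggie curry (15 min) lifts the total to 345 at 42 min.
Next best is grain bowl + bahn mi + chicken katsu at 339 (41 min) — short by 6.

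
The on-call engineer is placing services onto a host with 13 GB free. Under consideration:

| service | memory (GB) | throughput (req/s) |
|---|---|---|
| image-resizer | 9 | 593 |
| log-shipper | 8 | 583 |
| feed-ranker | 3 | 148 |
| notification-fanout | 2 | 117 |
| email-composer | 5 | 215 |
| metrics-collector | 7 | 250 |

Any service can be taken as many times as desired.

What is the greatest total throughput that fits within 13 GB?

848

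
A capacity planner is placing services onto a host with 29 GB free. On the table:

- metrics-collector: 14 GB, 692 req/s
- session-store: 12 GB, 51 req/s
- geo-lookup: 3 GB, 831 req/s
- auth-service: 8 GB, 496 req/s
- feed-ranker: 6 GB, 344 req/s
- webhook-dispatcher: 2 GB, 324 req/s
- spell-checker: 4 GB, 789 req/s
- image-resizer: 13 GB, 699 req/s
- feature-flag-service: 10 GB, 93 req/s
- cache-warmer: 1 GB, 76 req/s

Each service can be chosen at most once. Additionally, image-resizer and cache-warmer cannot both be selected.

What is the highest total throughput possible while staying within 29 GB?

2987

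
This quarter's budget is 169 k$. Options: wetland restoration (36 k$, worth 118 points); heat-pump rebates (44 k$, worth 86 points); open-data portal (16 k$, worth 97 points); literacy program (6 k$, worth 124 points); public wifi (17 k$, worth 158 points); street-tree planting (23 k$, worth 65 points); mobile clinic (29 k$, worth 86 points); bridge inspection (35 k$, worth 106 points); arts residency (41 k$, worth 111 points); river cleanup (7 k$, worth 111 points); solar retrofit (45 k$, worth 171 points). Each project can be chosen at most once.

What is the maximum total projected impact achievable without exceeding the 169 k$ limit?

Ranking by ratio (projected impact/k$): literacy program 20.67, river cleanup 15.86, public wifi 9.29, open-data portal 6.06.
A density-first pass picks wetland restoration + open-data portal + literacy program + public wifi + bridge inspection + river cleanup + solar retrofit — 885 at 162 k$.
Replace bridge inspection with arts residency: the trade gains 5 net, giving 890 at 168 k$.
No other feasible combination exceeds 890.

890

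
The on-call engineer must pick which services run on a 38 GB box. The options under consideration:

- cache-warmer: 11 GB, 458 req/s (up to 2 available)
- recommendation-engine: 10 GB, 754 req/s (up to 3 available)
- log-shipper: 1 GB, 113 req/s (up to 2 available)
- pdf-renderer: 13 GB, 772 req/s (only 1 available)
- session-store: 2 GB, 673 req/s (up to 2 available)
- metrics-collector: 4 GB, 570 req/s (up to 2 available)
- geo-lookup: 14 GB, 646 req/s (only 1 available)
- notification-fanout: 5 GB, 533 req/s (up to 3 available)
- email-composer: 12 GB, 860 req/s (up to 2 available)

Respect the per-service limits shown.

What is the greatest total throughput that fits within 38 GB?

4952

A density-first pass picks 2×log-shipper + 2×session-store + 2×metrics-collector + 3×notification-fanout — 4311 at 29 GB.
Dropping log-shipper frees 1 GB; slotting in recommendation-engine (10 GB) lifts the total to 4952 at 38 GB.
That's the maximum — no swap from here does better than 4952.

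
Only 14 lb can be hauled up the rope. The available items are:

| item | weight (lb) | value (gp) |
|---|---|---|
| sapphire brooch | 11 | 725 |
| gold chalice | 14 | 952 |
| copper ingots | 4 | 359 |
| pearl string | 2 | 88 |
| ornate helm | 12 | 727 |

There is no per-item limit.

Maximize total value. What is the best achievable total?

1165

Best packing: 3×copper ingots + pearl string — 14 lb, 1165 total.
That's the maximum — no swap from here does better than 1165.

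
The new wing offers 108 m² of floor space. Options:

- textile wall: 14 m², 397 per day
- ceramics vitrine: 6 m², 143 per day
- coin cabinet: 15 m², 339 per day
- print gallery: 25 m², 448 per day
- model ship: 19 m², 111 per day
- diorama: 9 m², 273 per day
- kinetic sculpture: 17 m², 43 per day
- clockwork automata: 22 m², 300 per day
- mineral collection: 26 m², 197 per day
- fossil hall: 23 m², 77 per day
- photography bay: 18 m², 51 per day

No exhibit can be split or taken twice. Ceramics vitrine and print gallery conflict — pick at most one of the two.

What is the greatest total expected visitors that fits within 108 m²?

1868

Density check — diorama 30.33, textile wall 28.36, ceramics vitrine 23.83 are the best per m².
Taking textile wall + coin cabinet + print gallery + model ship + diorama + clockwork automata: 104 m² used, 1868 in expected visitors.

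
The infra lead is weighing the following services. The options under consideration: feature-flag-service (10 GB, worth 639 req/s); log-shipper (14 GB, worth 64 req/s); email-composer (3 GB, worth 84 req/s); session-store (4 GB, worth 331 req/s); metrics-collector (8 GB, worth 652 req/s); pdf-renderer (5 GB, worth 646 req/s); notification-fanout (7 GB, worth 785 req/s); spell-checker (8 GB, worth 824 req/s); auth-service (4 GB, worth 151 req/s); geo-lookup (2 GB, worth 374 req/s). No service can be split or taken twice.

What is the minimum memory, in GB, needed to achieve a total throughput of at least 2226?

20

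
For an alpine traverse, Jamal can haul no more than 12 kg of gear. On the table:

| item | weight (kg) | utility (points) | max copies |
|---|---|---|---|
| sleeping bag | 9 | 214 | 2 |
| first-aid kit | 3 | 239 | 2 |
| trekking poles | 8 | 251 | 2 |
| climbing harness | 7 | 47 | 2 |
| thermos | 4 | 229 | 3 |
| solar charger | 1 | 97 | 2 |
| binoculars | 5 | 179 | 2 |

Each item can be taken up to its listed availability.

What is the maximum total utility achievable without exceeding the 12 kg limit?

901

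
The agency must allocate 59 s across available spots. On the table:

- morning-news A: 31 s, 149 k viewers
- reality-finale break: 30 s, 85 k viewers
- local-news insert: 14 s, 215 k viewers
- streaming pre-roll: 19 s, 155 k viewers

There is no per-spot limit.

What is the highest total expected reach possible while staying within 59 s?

Ranking by ratio (expected reach/s): local-news insert 15.36, streaming pre-roll 8.16, morning-news A 4.81.
Best packing: 4×local-news insert — 56 s, 860 total.
No other feasible combination exceeds 860.

860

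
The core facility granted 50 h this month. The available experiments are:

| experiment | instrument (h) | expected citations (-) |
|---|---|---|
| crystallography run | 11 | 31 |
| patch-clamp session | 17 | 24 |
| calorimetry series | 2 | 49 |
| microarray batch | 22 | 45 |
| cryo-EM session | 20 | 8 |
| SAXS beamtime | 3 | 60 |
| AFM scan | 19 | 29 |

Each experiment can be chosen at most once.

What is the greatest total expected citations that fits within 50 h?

185

Crystallography run + calorimetry series + microarray batch + SAXS beamtime uses 38 of the 50 h and totals 185.
An exhaustive check of the 128 subsets confirms 185.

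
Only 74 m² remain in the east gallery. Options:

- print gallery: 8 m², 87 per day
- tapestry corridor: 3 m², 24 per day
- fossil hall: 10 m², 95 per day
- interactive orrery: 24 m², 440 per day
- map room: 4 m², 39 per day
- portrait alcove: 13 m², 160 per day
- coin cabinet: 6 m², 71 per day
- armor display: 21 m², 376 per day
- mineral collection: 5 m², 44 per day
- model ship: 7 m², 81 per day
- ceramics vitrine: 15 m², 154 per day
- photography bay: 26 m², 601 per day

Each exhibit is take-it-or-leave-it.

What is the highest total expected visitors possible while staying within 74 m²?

Density check — photography bay 23.12, interactive orrery 18.33, armor display 17.90 are the best per m².
Taking tapestry corridor + interactive orrery + armor display + photography bay: 74 m² used, 1441 in expected visitors.
No other feasible combination exceeds 1441.

1441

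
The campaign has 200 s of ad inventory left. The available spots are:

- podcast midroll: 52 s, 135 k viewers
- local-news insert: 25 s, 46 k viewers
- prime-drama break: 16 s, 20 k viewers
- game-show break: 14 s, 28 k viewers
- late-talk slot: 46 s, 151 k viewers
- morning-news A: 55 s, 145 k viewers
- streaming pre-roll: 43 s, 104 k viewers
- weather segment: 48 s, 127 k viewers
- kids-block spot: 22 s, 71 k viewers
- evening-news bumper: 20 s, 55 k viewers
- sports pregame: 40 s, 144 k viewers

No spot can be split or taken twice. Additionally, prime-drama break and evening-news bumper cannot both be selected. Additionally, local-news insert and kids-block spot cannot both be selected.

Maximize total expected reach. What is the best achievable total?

597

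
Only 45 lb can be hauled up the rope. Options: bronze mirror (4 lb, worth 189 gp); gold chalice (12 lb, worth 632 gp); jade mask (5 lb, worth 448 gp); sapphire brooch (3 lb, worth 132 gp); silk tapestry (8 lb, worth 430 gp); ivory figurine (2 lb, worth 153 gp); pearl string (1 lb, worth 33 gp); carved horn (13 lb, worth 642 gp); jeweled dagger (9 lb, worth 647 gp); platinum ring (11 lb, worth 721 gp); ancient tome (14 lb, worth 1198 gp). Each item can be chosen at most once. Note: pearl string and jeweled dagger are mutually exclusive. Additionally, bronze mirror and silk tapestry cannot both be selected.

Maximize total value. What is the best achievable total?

Density check — jade mask 89.60, ancient tome 85.57, ivory figurine 76.50 are the best per lb.
Bronze mirror + jade mask + ivory figurine + jeweled dagger + platinum ring + ancient tome uses 45 of the 45 lb and totals 3356.

3356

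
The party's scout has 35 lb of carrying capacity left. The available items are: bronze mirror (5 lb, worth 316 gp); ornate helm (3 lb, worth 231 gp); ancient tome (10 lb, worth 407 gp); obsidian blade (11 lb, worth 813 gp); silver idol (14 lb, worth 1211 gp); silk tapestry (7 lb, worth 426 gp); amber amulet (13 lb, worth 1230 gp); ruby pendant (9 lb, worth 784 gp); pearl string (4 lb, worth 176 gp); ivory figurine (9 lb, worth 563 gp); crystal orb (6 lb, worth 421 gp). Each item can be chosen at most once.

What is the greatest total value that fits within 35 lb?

2988

Taking the top-ratio items first gives ornate helm + amber amulet + ruby pendant + pearl string + crystal orb for 2842 (35 lb).
A better packing is bronze mirror + ornate helm + silver idol + amber amulet: 35 lb, total 2988.
Every other selection either busts 35 lb or fails to beat 2988.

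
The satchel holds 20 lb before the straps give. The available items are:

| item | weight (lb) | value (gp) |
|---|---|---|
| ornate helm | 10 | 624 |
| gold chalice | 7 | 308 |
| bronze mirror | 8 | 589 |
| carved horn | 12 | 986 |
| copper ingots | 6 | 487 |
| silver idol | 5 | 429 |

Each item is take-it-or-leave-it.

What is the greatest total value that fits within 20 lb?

1575

Ranking by ratio (value/lb): silver idol 85.80, carved horn 82.17, copper ingots 81.17.
Taking the top-ratio items first gives carved horn + silver idol for 1415 (17 lb).
Replace silver idol with bronze mirror: the trade gains 160 net, giving 1575 at 20 lb.
Next best is bronze mirror + copper ingots + silver idol at 1505 (19 lb) — short by 70.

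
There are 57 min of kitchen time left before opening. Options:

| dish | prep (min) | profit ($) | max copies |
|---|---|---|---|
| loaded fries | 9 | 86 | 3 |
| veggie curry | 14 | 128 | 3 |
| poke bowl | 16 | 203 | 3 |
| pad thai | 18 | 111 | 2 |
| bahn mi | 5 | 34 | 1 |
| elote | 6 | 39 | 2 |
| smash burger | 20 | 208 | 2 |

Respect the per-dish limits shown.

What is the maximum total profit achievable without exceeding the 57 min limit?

695

Density check — poke bowl 12.69, smash burger 10.40, loaded fries 9.56, veggie curry 9.14 are the best per min.
Loaded fries + 3×poke bowl uses 57 of the 57 min and totals 695.
Every other selection either busts 57 min or exceeds an availability limit or fails to beat 695.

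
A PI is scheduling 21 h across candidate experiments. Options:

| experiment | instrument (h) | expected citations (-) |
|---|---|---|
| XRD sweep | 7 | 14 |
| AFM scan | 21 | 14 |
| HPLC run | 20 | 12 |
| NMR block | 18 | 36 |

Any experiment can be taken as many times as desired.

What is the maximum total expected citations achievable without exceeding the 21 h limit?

3×XRD sweep uses 21 of the 21 h and totals 42.

42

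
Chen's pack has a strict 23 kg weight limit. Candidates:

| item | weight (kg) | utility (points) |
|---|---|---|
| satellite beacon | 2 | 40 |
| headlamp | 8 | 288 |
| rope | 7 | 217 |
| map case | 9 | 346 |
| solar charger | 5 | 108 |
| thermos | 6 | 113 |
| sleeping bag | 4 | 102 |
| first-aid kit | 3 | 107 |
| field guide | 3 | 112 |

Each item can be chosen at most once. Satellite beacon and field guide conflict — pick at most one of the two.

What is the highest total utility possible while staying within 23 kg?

853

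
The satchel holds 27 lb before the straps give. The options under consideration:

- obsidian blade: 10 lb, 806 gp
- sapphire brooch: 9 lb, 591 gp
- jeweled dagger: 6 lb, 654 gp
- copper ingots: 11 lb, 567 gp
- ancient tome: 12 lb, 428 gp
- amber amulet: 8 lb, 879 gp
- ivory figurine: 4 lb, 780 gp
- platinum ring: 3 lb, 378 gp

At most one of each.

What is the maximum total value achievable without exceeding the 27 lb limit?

2904

Taking the top-ratio items first gives jeweled dagger + amber amulet + ivory figurine + platinum ring for 2691 (21 lb).
The 3 lb tied up in platinum ring is better spent on sapphire brooch — total rises to 2904 (27 lb).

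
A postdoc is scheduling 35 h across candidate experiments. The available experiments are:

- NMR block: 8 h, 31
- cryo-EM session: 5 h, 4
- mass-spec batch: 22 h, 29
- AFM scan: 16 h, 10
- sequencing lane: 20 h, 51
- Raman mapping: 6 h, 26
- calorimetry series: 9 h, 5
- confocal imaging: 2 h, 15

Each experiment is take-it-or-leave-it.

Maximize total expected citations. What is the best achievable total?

Filling by ratio: NMR block + cryo-EM session + Raman mapping + calorimetry series + confocal imaging for 81, with 5 h left unused.
Replace cryo-EM session and calorimetry series and confocal imaging with sequencing lane: the trade gains 27 net, giving 108 at 34 h.
The closest alternative, NMR block + cryo-EM session + sequencing lane + confocal imaging, reaches only 101.

108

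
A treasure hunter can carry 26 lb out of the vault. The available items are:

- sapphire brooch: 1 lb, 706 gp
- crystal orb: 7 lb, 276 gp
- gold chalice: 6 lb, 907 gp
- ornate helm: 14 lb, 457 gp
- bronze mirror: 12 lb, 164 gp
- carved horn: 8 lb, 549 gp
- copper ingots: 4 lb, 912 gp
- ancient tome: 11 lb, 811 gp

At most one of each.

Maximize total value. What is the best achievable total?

3350

Ranking by ratio (value/lb): sapphire brooch 706.00, copper ingots 228.00, gold chalice 151.17, ancient tome 73.73.
Taking the top-ratio items first gives sapphire brooch + gold chalice + copper ingots + ancient tome for 3336 (22 lb).
Replace ancient tome with crystal orb + carved horn: the trade gains 14 net, giving 3350 at 26 lb.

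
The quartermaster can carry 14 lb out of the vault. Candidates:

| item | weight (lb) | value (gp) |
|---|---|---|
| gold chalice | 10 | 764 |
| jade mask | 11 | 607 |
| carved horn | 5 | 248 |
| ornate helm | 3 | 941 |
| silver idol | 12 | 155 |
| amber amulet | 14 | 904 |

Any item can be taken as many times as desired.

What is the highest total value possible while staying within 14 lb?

3764

Ranking by ratio (value/lb): ornate helm 313.67, gold chalice 76.40, amber amulet 64.57.
4×ornate helm uses 12 of the 14 lb and totals 3764.
Every other selection either busts 14 lb or fails to beat 3764.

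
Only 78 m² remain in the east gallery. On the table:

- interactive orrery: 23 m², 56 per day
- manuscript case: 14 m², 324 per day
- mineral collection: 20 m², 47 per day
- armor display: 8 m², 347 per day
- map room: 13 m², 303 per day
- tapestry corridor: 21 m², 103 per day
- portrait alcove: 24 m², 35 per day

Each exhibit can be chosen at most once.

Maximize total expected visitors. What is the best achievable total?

Taking manuscript case + mineral collection + armor display + map room + tapestry corridor: 76 m² used, 1124 in expected visitors.
The spare 2 m² is too small for any remaining exhibit, and no exchange beats 1124.

1124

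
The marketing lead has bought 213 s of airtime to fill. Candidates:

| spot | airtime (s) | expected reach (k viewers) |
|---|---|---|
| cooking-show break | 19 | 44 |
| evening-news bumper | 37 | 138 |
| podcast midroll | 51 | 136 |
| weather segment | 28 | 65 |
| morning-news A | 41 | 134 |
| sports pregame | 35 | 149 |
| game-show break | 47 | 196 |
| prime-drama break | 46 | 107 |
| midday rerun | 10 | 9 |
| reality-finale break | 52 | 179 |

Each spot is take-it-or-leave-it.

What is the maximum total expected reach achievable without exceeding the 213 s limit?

796

Ranking by ratio (expected reach/s): sports pregame 4.26, game-show break 4.17, evening-news bumper 3.73, reality-finale break 3.44.
Taking evening-news bumper + morning-news A + sports pregame + game-show break + reality-finale break: 212 s used, 796 in expected reach.
The closest alternative, evening-news bumper + podcast midroll + morning-news A + sports pregame + game-show break, reaches only 753.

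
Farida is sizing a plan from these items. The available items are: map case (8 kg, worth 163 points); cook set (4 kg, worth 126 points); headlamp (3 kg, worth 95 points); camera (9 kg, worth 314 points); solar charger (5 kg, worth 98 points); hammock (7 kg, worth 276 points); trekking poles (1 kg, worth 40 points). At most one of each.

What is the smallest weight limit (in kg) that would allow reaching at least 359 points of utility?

10

Need the lightest bundle worth ≥ 359.
Taking headlamp + hammock gives 371 (≥ 359) for 10 kg.
Any bundle with less than 10 kg falls short of 359.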